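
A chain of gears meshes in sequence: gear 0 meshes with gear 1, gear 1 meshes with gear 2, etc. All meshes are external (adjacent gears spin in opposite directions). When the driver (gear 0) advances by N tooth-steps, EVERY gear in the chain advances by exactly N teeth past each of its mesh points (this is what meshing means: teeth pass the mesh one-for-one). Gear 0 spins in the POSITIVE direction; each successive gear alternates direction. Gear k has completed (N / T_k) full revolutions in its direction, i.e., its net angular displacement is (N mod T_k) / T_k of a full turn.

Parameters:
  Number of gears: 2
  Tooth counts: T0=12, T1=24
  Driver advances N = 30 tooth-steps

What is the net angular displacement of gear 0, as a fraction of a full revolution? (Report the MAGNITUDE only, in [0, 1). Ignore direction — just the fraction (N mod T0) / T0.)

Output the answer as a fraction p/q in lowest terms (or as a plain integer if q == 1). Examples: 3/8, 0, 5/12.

Answer: 1/2

Derivation:
Chain of 2 gears, tooth counts: [12, 24]
  gear 0: T0=12, direction=positive, advance = 30 mod 12 = 6 teeth = 6/12 turn
  gear 1: T1=24, direction=negative, advance = 30 mod 24 = 6 teeth = 6/24 turn
Gear 0: 30 mod 12 = 6
Fraction = 6 / 12 = 1/2 (gcd(6,12)=6) = 1/2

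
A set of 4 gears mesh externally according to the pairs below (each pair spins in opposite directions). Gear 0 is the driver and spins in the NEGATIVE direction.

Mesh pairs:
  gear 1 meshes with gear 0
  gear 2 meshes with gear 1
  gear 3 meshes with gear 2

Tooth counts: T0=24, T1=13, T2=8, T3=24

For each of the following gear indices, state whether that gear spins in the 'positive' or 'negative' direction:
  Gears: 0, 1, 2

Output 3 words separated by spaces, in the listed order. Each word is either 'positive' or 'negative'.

Answer: negative positive negative

Derivation:
Gear 0 (driver): negative (depth 0)
  gear 1: meshes with gear 0 -> depth 1 -> positive (opposite of gear 0)
  gear 2: meshes with gear 1 -> depth 2 -> negative (opposite of gear 1)
  gear 3: meshes with gear 2 -> depth 3 -> positive (opposite of gear 2)
Queried indices 0, 1, 2 -> negative, positive, negative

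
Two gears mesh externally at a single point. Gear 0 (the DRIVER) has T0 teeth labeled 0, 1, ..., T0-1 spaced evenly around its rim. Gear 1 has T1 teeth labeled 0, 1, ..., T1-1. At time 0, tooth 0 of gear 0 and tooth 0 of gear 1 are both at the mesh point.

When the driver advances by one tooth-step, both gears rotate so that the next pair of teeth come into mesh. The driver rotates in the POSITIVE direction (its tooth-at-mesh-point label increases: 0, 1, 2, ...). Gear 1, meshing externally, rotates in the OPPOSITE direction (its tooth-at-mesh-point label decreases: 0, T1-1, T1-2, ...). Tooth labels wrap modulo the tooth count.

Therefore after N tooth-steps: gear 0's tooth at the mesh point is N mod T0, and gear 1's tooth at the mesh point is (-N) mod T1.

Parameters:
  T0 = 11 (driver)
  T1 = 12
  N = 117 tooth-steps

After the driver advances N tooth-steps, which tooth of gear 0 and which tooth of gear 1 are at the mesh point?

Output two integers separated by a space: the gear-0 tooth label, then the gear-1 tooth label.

Gear 0 (driver, T0=11): tooth at mesh = N mod T0
  117 = 10 * 11 + 7, so 117 mod 11 = 7
  gear 0 tooth = 7
Gear 1 (driven, T1=12): tooth at mesh = (-N) mod T1
  117 = 9 * 12 + 9, so 117 mod 12 = 9
  (-117) mod 12 = (-9) mod 12 = 12 - 9 = 3
Mesh after 117 steps: gear-0 tooth 7 meets gear-1 tooth 3

Answer: 7 3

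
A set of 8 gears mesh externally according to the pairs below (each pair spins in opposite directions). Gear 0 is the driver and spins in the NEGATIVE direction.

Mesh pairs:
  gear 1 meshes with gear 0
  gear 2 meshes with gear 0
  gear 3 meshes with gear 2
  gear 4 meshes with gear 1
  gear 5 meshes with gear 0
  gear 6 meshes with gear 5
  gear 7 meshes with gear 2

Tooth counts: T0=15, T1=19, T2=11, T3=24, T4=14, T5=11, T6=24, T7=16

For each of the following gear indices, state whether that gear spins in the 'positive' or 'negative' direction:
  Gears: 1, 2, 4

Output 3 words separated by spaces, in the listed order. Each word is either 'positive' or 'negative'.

Gear 0 (driver): negative (depth 0)
  gear 1: meshes with gear 0 -> depth 1 -> positive (opposite of gear 0)
  gear 2: meshes with gear 0 -> depth 1 -> positive (opposite of gear 0)
  gear 3: meshes with gear 2 -> depth 2 -> negative (opposite of gear 2)
  gear 4: meshes with gear 1 -> depth 2 -> negative (opposite of gear 1)
  gear 5: meshes with gear 0 -> depth 1 -> positive (opposite of gear 0)
  gear 6: meshes with gear 5 -> depth 2 -> negative (opposite of gear 5)
  gear 7: meshes with gear 2 -> depth 2 -> negative (opposite of gear 2)
Queried indices 1, 2, 4 -> positive, positive, negative

Answer: positive positive negative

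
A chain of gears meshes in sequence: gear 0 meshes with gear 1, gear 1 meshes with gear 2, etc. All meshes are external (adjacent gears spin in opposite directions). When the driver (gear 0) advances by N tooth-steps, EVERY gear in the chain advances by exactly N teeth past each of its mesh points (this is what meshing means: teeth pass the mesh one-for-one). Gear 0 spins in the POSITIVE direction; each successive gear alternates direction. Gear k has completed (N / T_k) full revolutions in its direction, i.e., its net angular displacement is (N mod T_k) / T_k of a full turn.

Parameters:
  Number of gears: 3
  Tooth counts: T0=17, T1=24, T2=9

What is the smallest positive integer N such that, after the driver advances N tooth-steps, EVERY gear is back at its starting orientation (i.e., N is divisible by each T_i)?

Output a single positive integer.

Gear k returns to start when N is a multiple of T_k.
All gears at start simultaneously when N is a common multiple of [17, 24, 9]; the smallest such N is lcm(17, 24, 9).
Start: lcm = T0 = 17
Fold in T1=24: gcd(17, 24) = 1; lcm(17, 24) = 17 * 24 / 1 = 408 / 1 = 408
Fold in T2=9: gcd(408, 9) = 3; lcm(408, 9) = 408 * 9 / 3 = 3672 / 3 = 1224
Full cycle length = 1224

Answer: 1224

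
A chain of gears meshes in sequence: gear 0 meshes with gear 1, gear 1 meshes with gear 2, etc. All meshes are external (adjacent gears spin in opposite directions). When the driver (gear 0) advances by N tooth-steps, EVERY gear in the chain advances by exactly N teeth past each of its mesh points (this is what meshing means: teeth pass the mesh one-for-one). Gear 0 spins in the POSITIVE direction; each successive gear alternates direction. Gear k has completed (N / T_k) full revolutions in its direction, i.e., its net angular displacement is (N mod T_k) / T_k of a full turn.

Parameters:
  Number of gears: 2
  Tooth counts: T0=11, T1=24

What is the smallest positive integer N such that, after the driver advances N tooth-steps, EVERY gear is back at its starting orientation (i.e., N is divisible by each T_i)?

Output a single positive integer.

Gear k returns to start when N is a multiple of T_k.
All gears at start simultaneously when N is a common multiple of [11, 24]; the smallest such N is lcm(11, 24).
Start: lcm = T0 = 11
Fold in T1=24: gcd(11, 24) = 1; lcm(11, 24) = 11 * 24 / 1 = 264 / 1 = 264
Full cycle length = 264

Answer: 264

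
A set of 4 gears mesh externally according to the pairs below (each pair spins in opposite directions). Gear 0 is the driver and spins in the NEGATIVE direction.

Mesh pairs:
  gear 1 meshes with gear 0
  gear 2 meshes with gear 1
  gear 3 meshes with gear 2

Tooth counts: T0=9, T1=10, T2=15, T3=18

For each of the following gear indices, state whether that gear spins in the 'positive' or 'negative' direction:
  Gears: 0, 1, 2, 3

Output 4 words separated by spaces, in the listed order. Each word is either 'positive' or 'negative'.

Answer: negative positive negative positive

Derivation:
Gear 0 (driver): negative (depth 0)
  gear 1: meshes with gear 0 -> depth 1 -> positive (opposite of gear 0)
  gear 2: meshes with gear 1 -> depth 2 -> negative (opposite of gear 1)
  gear 3: meshes with gear 2 -> depth 3 -> positive (opposite of gear 2)
Queried indices 0, 1, 2, 3 -> negative, positive, negative, positive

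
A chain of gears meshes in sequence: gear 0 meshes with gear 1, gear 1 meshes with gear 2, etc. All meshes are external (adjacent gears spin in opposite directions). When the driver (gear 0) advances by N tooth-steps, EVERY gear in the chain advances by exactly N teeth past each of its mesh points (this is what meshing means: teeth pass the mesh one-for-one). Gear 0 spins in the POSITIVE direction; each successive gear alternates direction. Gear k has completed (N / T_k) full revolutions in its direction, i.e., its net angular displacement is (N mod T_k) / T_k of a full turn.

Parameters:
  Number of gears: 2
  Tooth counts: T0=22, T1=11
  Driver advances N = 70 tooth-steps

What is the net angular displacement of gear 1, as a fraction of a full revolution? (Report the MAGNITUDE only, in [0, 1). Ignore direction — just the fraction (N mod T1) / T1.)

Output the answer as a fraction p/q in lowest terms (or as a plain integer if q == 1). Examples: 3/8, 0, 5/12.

Answer: 4/11

Derivation:
Chain of 2 gears, tooth counts: [22, 11]
  gear 0: T0=22, direction=positive, advance = 70 mod 22 = 4 teeth = 4/22 turn
  gear 1: T1=11, direction=negative, advance = 70 mod 11 = 4 teeth = 4/11 turn
Gear 1: 70 mod 11 = 4
Fraction = 4 / 11 = 4/11 (gcd(4,11)=1) = 4/11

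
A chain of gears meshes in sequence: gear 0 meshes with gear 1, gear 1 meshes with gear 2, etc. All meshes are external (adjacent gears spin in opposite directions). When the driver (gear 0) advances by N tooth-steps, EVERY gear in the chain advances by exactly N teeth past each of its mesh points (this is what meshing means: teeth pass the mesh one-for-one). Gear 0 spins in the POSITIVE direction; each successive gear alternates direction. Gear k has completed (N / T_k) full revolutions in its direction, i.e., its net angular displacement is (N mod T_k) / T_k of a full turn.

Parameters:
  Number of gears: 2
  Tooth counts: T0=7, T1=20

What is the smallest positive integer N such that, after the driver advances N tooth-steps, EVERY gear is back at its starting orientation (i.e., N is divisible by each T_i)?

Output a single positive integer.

Gear k returns to start when N is a multiple of T_k.
All gears at start simultaneously when N is a common multiple of [7, 20]; the smallest such N is lcm(7, 20).
Start: lcm = T0 = 7
Fold in T1=20: gcd(7, 20) = 1; lcm(7, 20) = 7 * 20 / 1 = 140 / 1 = 140
Full cycle length = 140

Answer: 140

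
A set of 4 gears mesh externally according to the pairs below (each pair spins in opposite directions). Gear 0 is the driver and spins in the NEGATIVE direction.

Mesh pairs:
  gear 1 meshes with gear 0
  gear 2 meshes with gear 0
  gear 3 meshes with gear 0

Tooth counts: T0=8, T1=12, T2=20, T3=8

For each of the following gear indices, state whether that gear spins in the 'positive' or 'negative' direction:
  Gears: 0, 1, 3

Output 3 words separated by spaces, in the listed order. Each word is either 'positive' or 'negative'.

Gear 0 (driver): negative (depth 0)
  gear 1: meshes with gear 0 -> depth 1 -> positive (opposite of gear 0)
  gear 2: meshes with gear 0 -> depth 1 -> positive (opposite of gear 0)
  gear 3: meshes with gear 0 -> depth 1 -> positive (opposite of gear 0)
Queried indices 0, 1, 3 -> negative, positive, positive

Answer: negative positive positive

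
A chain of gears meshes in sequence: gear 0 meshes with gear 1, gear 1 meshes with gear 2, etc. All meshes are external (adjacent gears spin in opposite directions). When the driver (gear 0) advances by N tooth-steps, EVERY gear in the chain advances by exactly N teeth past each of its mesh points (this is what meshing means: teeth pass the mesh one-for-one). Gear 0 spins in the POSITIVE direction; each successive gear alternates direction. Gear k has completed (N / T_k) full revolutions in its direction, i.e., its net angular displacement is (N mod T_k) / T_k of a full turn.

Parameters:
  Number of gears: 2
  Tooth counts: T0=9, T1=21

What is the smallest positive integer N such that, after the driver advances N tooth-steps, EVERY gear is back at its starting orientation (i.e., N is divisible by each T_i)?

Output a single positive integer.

Gear k returns to start when N is a multiple of T_k.
All gears at start simultaneously when N is a common multiple of [9, 21]; the smallest such N is lcm(9, 21).
Start: lcm = T0 = 9
Fold in T1=21: gcd(9, 21) = 3; lcm(9, 21) = 9 * 21 / 3 = 189 / 3 = 63
Full cycle length = 63

Answer: 63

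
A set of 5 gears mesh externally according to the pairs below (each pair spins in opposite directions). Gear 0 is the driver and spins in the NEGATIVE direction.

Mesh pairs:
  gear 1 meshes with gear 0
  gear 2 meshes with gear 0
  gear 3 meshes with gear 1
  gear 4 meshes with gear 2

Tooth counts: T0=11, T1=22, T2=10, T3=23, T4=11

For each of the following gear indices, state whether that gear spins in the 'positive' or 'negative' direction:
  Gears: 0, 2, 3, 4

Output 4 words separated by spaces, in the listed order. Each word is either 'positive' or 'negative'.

Gear 0 (driver): negative (depth 0)
  gear 1: meshes with gear 0 -> depth 1 -> positive (opposite of gear 0)
  gear 2: meshes with gear 0 -> depth 1 -> positive (opposite of gear 0)
  gear 3: meshes with gear 1 -> depth 2 -> negative (opposite of gear 1)
  gear 4: meshes with gear 2 -> depth 2 -> negative (opposite of gear 2)
Queried indices 0, 2, 3, 4 -> negative, positive, negative, negative

Answer: negative positive negative negative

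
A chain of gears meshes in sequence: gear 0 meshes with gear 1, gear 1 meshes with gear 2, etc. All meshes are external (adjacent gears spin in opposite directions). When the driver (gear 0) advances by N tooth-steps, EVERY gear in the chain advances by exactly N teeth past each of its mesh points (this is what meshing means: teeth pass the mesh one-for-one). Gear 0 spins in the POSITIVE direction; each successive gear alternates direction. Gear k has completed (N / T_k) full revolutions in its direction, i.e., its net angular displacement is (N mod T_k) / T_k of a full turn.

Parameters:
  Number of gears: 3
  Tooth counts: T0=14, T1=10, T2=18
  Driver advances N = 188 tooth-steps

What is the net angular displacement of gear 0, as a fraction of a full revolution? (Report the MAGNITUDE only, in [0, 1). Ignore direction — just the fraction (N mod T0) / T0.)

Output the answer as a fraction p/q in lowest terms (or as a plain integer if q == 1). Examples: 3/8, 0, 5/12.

Answer: 3/7

Derivation:
Chain of 3 gears, tooth counts: [14, 10, 18]
  gear 0: T0=14, direction=positive, advance = 188 mod 14 = 6 teeth = 6/14 turn
  gear 1: T1=10, direction=negative, advance = 188 mod 10 = 8 teeth = 8/10 turn
  gear 2: T2=18, direction=positive, advance = 188 mod 18 = 8 teeth = 8/18 turn
Gear 0: 188 mod 14 = 6
Fraction = 6 / 14 = 3/7 (gcd(6,14)=2) = 3/7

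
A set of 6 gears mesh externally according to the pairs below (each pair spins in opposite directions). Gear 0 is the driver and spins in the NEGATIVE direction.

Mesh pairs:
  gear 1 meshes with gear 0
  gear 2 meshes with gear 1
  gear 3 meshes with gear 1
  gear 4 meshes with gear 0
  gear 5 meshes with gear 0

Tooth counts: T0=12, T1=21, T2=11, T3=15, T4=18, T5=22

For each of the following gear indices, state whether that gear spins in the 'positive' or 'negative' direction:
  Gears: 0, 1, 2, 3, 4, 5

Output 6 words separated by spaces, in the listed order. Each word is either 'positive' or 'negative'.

Answer: negative positive negative negative positive positive

Derivation:
Gear 0 (driver): negative (depth 0)
  gear 1: meshes with gear 0 -> depth 1 -> positive (opposite of gear 0)
  gear 2: meshes with gear 1 -> depth 2 -> negative (opposite of gear 1)
  gear 3: meshes with gear 1 -> depth 2 -> negative (opposite of gear 1)
  gear 4: meshes with gear 0 -> depth 1 -> positive (opposite of gear 0)
  gear 5: meshes with gear 0 -> depth 1 -> positive (opposite of gear 0)
Queried indices 0, 1, 2, 3, 4, 5 -> negative, positive, negative, negative, positive, positive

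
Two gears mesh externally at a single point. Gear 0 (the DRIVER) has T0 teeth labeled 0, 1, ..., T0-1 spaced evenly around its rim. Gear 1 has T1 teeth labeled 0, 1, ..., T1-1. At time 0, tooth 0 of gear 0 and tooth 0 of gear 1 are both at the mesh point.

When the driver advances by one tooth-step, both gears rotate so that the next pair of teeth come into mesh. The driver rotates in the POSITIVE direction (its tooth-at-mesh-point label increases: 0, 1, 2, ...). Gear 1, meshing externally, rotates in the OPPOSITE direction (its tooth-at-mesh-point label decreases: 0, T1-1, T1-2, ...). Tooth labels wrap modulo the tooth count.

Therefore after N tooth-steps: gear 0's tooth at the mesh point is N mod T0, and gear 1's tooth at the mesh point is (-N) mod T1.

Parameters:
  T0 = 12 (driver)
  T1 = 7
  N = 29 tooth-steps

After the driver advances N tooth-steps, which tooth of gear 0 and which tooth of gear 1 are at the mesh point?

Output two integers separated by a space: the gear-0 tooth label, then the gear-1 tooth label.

Answer: 5 6

Derivation:
Gear 0 (driver, T0=12): tooth at mesh = N mod T0
  29 = 2 * 12 + 5, so 29 mod 12 = 5
  gear 0 tooth = 5
Gear 1 (driven, T1=7): tooth at mesh = (-N) mod T1
  29 = 4 * 7 + 1, so 29 mod 7 = 1
  (-29) mod 7 = (-1) mod 7 = 7 - 1 = 6
Mesh after 29 steps: gear-0 tooth 5 meets gear-1 tooth 6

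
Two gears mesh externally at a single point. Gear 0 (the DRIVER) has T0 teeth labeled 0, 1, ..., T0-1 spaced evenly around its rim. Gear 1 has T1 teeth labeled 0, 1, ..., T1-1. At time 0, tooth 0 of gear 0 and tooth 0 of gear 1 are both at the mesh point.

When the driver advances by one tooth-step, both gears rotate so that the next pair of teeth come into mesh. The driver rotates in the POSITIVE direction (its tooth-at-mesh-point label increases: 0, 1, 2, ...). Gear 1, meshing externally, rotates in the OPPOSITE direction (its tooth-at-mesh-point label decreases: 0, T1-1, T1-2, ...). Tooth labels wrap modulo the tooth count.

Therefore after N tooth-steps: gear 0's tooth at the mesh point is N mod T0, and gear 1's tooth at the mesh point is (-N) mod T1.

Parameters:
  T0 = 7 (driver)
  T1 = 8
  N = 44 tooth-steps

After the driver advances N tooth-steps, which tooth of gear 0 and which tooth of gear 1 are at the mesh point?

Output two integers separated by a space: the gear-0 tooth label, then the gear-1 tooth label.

Gear 0 (driver, T0=7): tooth at mesh = N mod T0
  44 = 6 * 7 + 2, so 44 mod 7 = 2
  gear 0 tooth = 2
Gear 1 (driven, T1=8): tooth at mesh = (-N) mod T1
  44 = 5 * 8 + 4, so 44 mod 8 = 4
  (-44) mod 8 = (-4) mod 8 = 8 - 4 = 4
Mesh after 44 steps: gear-0 tooth 2 meets gear-1 tooth 4

Answer: 2 4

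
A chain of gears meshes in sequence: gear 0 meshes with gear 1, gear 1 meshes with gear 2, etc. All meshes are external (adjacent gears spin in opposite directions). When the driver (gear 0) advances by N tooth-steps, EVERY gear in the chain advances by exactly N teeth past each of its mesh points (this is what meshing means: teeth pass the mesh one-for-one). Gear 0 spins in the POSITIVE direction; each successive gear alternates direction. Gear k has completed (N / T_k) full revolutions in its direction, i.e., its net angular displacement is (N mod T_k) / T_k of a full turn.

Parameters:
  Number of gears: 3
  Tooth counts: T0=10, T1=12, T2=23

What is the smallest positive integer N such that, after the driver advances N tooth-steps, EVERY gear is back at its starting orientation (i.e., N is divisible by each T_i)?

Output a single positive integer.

Gear k returns to start when N is a multiple of T_k.
All gears at start simultaneously when N is a common multiple of [10, 12, 23]; the smallest such N is lcm(10, 12, 23).
Start: lcm = T0 = 10
Fold in T1=12: gcd(10, 12) = 2; lcm(10, 12) = 10 * 12 / 2 = 120 / 2 = 60
Fold in T2=23: gcd(60, 23) = 1; lcm(60, 23) = 60 * 23 / 1 = 1380 / 1 = 1380
Full cycle length = 1380

Answer: 1380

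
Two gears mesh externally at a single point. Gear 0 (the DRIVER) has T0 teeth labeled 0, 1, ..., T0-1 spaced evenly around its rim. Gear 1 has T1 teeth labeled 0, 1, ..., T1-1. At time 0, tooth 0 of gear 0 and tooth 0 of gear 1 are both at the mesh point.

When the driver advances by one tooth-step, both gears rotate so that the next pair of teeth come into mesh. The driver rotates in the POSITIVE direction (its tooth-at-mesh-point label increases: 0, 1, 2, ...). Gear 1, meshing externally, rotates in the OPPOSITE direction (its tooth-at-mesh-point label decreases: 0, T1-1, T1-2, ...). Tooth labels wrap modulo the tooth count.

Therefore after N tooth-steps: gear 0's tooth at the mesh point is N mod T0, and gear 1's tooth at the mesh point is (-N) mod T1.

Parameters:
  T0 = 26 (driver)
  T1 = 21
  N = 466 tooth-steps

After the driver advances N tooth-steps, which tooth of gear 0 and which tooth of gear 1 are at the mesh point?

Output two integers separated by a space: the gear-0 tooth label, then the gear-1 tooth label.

Gear 0 (driver, T0=26): tooth at mesh = N mod T0
  466 = 17 * 26 + 24, so 466 mod 26 = 24
  gear 0 tooth = 24
Gear 1 (driven, T1=21): tooth at mesh = (-N) mod T1
  466 = 22 * 21 + 4, so 466 mod 21 = 4
  (-466) mod 21 = (-4) mod 21 = 21 - 4 = 17
Mesh after 466 steps: gear-0 tooth 24 meets gear-1 tooth 17

Answer: 24 17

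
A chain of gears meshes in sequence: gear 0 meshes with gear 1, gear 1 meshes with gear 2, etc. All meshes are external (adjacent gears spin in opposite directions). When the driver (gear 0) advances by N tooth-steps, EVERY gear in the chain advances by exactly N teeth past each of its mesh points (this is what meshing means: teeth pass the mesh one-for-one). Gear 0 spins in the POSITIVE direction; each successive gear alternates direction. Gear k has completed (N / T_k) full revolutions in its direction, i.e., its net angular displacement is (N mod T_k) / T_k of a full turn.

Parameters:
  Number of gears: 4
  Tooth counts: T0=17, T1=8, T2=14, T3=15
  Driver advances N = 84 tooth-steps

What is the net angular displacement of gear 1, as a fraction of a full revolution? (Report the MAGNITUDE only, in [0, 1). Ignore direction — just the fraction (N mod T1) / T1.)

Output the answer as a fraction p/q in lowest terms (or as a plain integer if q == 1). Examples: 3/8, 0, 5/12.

Chain of 4 gears, tooth counts: [17, 8, 14, 15]
  gear 0: T0=17, direction=positive, advance = 84 mod 17 = 16 teeth = 16/17 turn
  gear 1: T1=8, direction=negative, advance = 84 mod 8 = 4 teeth = 4/8 turn
  gear 2: T2=14, direction=positive, advance = 84 mod 14 = 0 teeth = 0/14 turn
  gear 3: T3=15, direction=negative, advance = 84 mod 15 = 9 teeth = 9/15 turn
Gear 1: 84 mod 8 = 4
Fraction = 4 / 8 = 1/2 (gcd(4,8)=4) = 1/2

Answer: 1/2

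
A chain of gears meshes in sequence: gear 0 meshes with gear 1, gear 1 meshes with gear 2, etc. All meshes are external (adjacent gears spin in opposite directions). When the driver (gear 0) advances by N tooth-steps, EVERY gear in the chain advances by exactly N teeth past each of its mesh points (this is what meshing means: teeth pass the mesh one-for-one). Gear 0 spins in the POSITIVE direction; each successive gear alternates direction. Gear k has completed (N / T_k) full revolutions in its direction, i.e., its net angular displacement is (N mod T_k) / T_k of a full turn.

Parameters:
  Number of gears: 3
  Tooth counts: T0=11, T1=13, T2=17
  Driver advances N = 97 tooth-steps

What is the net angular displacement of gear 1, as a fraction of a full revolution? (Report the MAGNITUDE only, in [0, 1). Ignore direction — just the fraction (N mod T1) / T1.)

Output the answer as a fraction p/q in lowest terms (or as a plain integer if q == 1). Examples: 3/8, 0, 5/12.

Chain of 3 gears, tooth counts: [11, 13, 17]
  gear 0: T0=11, direction=positive, advance = 97 mod 11 = 9 teeth = 9/11 turn
  gear 1: T1=13, direction=negative, advance = 97 mod 13 = 6 teeth = 6/13 turn
  gear 2: T2=17, direction=positive, advance = 97 mod 17 = 12 teeth = 12/17 turn
Gear 1: 97 mod 13 = 6
Fraction = 6 / 13 = 6/13 (gcd(6,13)=1) = 6/13

Answer: 6/13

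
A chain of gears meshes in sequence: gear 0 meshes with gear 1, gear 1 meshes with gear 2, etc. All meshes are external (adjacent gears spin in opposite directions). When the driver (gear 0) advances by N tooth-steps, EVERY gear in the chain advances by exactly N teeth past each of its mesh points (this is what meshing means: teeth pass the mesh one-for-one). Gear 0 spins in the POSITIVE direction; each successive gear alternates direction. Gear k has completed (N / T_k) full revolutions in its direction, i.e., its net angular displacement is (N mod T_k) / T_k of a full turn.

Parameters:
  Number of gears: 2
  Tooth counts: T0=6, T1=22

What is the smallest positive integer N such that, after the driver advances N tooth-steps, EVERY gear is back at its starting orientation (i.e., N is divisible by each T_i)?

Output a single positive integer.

Gear k returns to start when N is a multiple of T_k.
All gears at start simultaneously when N is a common multiple of [6, 22]; the smallest such N is lcm(6, 22).
Start: lcm = T0 = 6
Fold in T1=22: gcd(6, 22) = 2; lcm(6, 22) = 6 * 22 / 2 = 132 / 2 = 66
Full cycle length = 66

Answer: 66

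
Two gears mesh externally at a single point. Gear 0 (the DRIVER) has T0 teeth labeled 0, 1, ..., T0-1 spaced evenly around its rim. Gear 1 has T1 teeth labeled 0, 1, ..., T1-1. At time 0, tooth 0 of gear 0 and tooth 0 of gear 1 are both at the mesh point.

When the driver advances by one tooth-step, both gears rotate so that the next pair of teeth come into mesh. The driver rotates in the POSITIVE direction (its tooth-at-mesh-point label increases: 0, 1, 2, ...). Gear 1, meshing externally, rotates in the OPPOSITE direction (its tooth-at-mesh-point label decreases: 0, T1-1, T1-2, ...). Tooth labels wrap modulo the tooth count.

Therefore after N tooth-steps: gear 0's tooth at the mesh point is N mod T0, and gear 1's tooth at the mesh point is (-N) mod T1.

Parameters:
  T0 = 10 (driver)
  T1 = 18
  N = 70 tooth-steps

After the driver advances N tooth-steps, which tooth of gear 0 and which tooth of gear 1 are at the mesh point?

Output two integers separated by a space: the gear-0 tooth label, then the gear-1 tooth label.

Answer: 0 2

Derivation:
Gear 0 (driver, T0=10): tooth at mesh = N mod T0
  70 = 7 * 10 + 0, so 70 mod 10 = 0
  gear 0 tooth = 0
Gear 1 (driven, T1=18): tooth at mesh = (-N) mod T1
  70 = 3 * 18 + 16, so 70 mod 18 = 16
  (-70) mod 18 = (-16) mod 18 = 18 - 16 = 2
Mesh after 70 steps: gear-0 tooth 0 meets gear-1 tooth 2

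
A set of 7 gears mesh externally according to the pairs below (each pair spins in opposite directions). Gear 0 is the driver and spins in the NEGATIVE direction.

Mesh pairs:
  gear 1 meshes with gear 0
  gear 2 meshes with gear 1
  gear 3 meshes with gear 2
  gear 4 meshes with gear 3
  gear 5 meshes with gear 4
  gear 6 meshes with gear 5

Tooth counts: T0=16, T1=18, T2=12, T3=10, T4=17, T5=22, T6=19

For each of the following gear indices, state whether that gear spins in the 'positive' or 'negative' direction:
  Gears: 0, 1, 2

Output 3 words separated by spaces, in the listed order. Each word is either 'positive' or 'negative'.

Gear 0 (driver): negative (depth 0)
  gear 1: meshes with gear 0 -> depth 1 -> positive (opposite of gear 0)
  gear 2: meshes with gear 1 -> depth 2 -> negative (opposite of gear 1)
  gear 3: meshes with gear 2 -> depth 3 -> positive (opposite of gear 2)
  gear 4: meshes with gear 3 -> depth 4 -> negative (opposite of gear 3)
  gear 5: meshes with gear 4 -> depth 5 -> positive (opposite of gear 4)
  gear 6: meshes with gear 5 -> depth 6 -> negative (opposite of gear 5)
Queried indices 0, 1, 2 -> negative, positive, negative

Answer: negative positive negative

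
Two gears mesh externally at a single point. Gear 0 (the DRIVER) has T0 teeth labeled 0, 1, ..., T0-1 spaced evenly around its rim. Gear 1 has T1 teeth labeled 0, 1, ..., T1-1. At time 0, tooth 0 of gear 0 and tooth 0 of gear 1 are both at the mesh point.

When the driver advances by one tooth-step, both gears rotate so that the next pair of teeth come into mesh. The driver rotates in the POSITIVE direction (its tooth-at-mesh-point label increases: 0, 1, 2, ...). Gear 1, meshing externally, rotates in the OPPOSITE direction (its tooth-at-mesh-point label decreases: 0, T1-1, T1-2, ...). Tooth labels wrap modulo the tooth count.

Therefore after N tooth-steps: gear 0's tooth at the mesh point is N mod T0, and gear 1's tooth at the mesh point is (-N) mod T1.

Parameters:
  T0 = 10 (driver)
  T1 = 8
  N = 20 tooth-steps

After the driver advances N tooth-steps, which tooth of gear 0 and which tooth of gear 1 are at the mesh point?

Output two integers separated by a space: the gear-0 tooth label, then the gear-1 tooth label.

Gear 0 (driver, T0=10): tooth at mesh = N mod T0
  20 = 2 * 10 + 0, so 20 mod 10 = 0
  gear 0 tooth = 0
Gear 1 (driven, T1=8): tooth at mesh = (-N) mod T1
  20 = 2 * 8 + 4, so 20 mod 8 = 4
  (-20) mod 8 = (-4) mod 8 = 8 - 4 = 4
Mesh after 20 steps: gear-0 tooth 0 meets gear-1 tooth 4

Answer: 0 4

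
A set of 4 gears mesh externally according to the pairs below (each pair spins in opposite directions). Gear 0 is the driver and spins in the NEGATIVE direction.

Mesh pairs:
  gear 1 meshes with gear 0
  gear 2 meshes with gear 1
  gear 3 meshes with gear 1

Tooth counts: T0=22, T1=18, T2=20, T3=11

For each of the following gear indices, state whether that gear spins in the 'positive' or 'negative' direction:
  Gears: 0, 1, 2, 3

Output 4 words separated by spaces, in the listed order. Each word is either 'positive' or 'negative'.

Answer: negative positive negative negative

Derivation:
Gear 0 (driver): negative (depth 0)
  gear 1: meshes with gear 0 -> depth 1 -> positive (opposite of gear 0)
  gear 2: meshes with gear 1 -> depth 2 -> negative (opposite of gear 1)
  gear 3: meshes with gear 1 -> depth 2 -> negative (opposite of gear 1)
Queried indices 0, 1, 2, 3 -> negative, positive, negative, negative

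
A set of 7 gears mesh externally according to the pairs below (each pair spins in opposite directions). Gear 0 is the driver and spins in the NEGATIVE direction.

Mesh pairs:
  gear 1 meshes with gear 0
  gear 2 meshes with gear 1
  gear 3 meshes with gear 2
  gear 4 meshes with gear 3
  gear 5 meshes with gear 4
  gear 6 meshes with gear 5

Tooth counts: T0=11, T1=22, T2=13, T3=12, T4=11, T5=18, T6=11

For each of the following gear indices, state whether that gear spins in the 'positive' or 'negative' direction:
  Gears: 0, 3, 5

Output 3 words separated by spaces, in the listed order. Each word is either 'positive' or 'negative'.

Answer: negative positive positive

Derivation:
Gear 0 (driver): negative (depth 0)
  gear 1: meshes with gear 0 -> depth 1 -> positive (opposite of gear 0)
  gear 2: meshes with gear 1 -> depth 2 -> negative (opposite of gear 1)
  gear 3: meshes with gear 2 -> depth 3 -> positive (opposite of gear 2)
  gear 4: meshes with gear 3 -> depth 4 -> negative (opposite of gear 3)
  gear 5: meshes with gear 4 -> depth 5 -> positive (opposite of gear 4)
  gear 6: meshes with gear 5 -> depth 6 -> negative (opposite of gear 5)
Queried indices 0, 3, 5 -> negative, positive, positive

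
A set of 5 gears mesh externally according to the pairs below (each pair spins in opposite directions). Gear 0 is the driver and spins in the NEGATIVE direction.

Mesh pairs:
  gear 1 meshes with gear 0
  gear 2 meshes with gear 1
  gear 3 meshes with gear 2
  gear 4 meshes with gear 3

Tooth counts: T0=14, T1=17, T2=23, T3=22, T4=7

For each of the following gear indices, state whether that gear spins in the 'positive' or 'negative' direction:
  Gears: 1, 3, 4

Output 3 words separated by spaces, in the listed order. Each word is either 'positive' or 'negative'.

Gear 0 (driver): negative (depth 0)
  gear 1: meshes with gear 0 -> depth 1 -> positive (opposite of gear 0)
  gear 2: meshes with gear 1 -> depth 2 -> negative (opposite of gear 1)
  gear 3: meshes with gear 2 -> depth 3 -> positive (opposite of gear 2)
  gear 4: meshes with gear 3 -> depth 4 -> negative (opposite of gear 3)
Queried indices 1, 3, 4 -> positive, positive, negative

Answer: positive positive negative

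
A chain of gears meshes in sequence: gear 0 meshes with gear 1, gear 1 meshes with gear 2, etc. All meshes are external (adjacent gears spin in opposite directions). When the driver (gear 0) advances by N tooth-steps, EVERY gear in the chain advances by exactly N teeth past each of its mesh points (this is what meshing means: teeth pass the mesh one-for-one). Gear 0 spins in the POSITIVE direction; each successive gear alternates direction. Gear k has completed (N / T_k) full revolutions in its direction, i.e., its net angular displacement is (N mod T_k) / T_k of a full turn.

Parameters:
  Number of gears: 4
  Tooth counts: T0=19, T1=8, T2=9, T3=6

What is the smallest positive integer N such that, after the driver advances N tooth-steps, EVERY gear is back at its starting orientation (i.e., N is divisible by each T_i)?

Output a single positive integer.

Gear k returns to start when N is a multiple of T_k.
All gears at start simultaneously when N is a common multiple of [19, 8, 9, 6]; the smallest such N is lcm(19, 8, 9, 6).
Start: lcm = T0 = 19
Fold in T1=8: gcd(19, 8) = 1; lcm(19, 8) = 19 * 8 / 1 = 152 / 1 = 152
Fold in T2=9: gcd(152, 9) = 1; lcm(152, 9) = 152 * 9 / 1 = 1368 / 1 = 1368
Fold in T3=6: gcd(1368, 6) = 6; lcm(1368, 6) = 1368 * 6 / 6 = 8208 / 6 = 1368
Full cycle length = 1368

Answer: 1368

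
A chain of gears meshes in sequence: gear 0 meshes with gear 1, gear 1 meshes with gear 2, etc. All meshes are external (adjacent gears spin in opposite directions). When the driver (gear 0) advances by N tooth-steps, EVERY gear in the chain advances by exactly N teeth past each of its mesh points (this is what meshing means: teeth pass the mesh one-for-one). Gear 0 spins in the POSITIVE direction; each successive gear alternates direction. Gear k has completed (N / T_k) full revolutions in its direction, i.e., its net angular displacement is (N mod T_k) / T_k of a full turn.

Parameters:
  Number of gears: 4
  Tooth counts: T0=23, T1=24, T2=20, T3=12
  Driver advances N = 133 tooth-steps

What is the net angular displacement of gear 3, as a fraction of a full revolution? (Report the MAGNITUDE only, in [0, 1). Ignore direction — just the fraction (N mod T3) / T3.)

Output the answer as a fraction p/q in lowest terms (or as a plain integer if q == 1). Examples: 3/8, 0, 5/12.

Chain of 4 gears, tooth counts: [23, 24, 20, 12]
  gear 0: T0=23, direction=positive, advance = 133 mod 23 = 18 teeth = 18/23 turn
  gear 1: T1=24, direction=negative, advance = 133 mod 24 = 13 teeth = 13/24 turn
  gear 2: T2=20, direction=positive, advance = 133 mod 20 = 13 teeth = 13/20 turn
  gear 3: T3=12, direction=negative, advance = 133 mod 12 = 1 teeth = 1/12 turn
Gear 3: 133 mod 12 = 1
Fraction = 1 / 12 = 1/12 (gcd(1,12)=1) = 1/12

Answer: 1/12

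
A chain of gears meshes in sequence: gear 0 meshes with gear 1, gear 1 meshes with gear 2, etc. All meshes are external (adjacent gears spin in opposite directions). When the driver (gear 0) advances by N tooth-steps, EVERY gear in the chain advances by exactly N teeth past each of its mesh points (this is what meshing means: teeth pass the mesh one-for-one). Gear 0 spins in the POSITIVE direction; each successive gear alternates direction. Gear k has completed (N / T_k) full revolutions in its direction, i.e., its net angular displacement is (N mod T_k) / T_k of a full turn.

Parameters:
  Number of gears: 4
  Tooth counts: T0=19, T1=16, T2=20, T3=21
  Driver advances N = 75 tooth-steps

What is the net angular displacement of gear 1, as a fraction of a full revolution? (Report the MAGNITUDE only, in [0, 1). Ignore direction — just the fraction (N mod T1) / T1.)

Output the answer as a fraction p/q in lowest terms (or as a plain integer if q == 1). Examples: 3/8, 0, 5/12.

Chain of 4 gears, tooth counts: [19, 16, 20, 21]
  gear 0: T0=19, direction=positive, advance = 75 mod 19 = 18 teeth = 18/19 turn
  gear 1: T1=16, direction=negative, advance = 75 mod 16 = 11 teeth = 11/16 turn
  gear 2: T2=20, direction=positive, advance = 75 mod 20 = 15 teeth = 15/20 turn
  gear 3: T3=21, direction=negative, advance = 75 mod 21 = 12 teeth = 12/21 turn
Gear 1: 75 mod 16 = 11
Fraction = 11 / 16 = 11/16 (gcd(11,16)=1) = 11/16

Answer: 11/16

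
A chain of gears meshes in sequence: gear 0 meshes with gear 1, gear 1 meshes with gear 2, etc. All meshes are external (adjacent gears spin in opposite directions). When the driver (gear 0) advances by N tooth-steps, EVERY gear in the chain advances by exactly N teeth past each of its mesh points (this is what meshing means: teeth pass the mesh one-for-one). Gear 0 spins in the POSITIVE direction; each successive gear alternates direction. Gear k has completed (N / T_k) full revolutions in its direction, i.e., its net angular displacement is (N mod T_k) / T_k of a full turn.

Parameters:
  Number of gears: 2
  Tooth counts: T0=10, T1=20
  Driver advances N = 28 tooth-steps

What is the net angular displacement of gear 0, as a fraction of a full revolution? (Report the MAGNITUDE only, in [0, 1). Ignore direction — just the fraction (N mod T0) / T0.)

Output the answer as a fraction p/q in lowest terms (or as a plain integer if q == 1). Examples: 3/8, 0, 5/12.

Chain of 2 gears, tooth counts: [10, 20]
  gear 0: T0=10, direction=positive, advance = 28 mod 10 = 8 teeth = 8/10 turn
  gear 1: T1=20, direction=negative, advance = 28 mod 20 = 8 teeth = 8/20 turn
Gear 0: 28 mod 10 = 8
Fraction = 8 / 10 = 4/5 (gcd(8,10)=2) = 4/5

Answer: 4/5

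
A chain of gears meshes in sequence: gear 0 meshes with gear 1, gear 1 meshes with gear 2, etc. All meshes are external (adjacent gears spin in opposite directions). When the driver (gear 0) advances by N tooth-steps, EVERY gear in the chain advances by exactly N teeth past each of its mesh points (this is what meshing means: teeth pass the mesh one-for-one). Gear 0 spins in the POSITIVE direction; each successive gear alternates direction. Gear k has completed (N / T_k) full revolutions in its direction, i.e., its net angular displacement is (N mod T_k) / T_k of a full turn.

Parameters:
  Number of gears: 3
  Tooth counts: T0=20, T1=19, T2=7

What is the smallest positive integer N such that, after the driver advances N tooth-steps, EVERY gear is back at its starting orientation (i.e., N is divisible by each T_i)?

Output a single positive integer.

Gear k returns to start when N is a multiple of T_k.
All gears at start simultaneously when N is a common multiple of [20, 19, 7]; the smallest such N is lcm(20, 19, 7).
Start: lcm = T0 = 20
Fold in T1=19: gcd(20, 19) = 1; lcm(20, 19) = 20 * 19 / 1 = 380 / 1 = 380
Fold in T2=7: gcd(380, 7) = 1; lcm(380, 7) = 380 * 7 / 1 = 2660 / 1 = 2660
Full cycle length = 2660

Answer: 2660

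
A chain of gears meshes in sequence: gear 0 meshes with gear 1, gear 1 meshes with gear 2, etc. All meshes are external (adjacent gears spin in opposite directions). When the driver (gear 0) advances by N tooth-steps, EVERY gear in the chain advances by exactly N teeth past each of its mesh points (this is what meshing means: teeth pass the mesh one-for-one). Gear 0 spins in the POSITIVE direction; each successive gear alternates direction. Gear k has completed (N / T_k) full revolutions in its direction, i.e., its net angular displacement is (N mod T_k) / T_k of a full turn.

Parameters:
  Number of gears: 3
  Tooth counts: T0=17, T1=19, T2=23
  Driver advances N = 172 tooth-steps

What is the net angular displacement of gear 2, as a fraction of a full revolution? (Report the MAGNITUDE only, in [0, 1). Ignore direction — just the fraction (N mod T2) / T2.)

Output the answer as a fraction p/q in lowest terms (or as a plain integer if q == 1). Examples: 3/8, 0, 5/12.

Chain of 3 gears, tooth counts: [17, 19, 23]
  gear 0: T0=17, direction=positive, advance = 172 mod 17 = 2 teeth = 2/17 turn
  gear 1: T1=19, direction=negative, advance = 172 mod 19 = 1 teeth = 1/19 turn
  gear 2: T2=23, direction=positive, advance = 172 mod 23 = 11 teeth = 11/23 turn
Gear 2: 172 mod 23 = 11
Fraction = 11 / 23 = 11/23 (gcd(11,23)=1) = 11/23

Answer: 11/23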